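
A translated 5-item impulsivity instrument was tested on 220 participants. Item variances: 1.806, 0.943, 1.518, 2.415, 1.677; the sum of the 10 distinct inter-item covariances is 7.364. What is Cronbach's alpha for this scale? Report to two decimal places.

sum of item variances = 1.806 + 0.943 + 1.518 + 2.415 + 1.677 = 8.359
Sum of distinct covariances = 7.364
σ²_T = sum of item variances + 2·Σcov = 8.359 + 2 × 7.364 = 23.087
α = (5/4)·(1 − 8.359/23.087) = 0.80

α = 0.80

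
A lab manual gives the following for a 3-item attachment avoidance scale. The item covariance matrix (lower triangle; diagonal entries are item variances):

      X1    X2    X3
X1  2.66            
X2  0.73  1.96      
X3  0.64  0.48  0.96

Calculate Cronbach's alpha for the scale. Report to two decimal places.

ΣVar(i) = 2.66 + 1.96 + 0.96 = 5.58
Sum of the distinct covariances = 1.85
σ²_T = 5.58 + 2 × 1.85 = 9.28
α = (k/(k−1))·(1 − ΣVar(i)/σ²_T) = (3/2)·(1 − 5.58/9.28) = 0.60

Cronbach's alpha = 0.60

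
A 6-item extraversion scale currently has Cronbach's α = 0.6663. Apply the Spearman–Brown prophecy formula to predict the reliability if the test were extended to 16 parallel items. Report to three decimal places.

Length factor m = 16/6 = 2.6667
α' = m·α / (1 + (m−1)·α)
   = 16/6 × 0.6663 / (1 + (16/6 − 1) × 0.6663)
   = 1.7768 / 2.1105 = 0.842

predicted reliability = 0.842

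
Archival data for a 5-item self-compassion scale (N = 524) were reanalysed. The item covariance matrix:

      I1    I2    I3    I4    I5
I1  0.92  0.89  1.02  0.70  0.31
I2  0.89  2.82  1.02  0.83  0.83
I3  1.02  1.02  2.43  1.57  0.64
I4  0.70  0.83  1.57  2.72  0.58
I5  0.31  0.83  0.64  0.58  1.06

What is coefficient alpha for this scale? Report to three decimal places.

α = 0.785

Σσᵢ² = 0.92 + 2.82 + 2.43 + 2.72 + 1.06 = 9.95
Sum of off-diagonal covariances = 8.39
σ²_T = 9.95 + 2 × 8.39 = 26.73
α = (k/(k−1))·(1 − Σσᵢ²/σ²_T) = (5/4)·(1 − 9.95/26.73) = 0.785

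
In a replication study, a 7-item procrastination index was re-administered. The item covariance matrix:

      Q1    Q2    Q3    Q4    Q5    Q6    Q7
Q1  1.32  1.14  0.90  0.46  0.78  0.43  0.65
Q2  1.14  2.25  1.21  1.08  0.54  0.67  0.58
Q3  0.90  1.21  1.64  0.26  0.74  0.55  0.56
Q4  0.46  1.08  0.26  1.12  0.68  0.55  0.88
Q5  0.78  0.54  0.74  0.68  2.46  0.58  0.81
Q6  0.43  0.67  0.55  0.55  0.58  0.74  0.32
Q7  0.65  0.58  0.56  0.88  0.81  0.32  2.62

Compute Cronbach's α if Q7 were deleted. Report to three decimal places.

Remaining items: Q1, Q2, Q3, Q4, Q5, Q6 (k = 6).
Σσᵢ² = 1.32 + 2.25 + 1.64 + 1.12 + 2.46 + 0.74 = 9.53
total variance = 9.53 + 2 × 10.57 = 30.67
α (item deleted) = (6/5)·(1 − 9.53/30.67) = 0.827

Cronbach's α = 0.827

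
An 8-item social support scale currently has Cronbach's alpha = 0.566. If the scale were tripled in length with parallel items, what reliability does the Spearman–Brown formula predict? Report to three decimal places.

predicted reliability = 0.796

Length factor m = 3
α' = m·α / (1 + (m−1)·α)
   = 3 × 0.566 / (1 + (3 − 1) × 0.566)
   = 1.6980 / 2.1320 = 0.796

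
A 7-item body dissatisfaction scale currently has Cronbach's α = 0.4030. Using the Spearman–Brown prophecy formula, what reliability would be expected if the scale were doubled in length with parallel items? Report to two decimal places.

Length factor m = 2
α' = m·α / (1 + (m−1)·α)
   = 2 × 0.4030 / (1 + (2 − 1) × 0.4030)
   = 0.8060 / 1.4030 = 0.57

predicted reliability = 0.57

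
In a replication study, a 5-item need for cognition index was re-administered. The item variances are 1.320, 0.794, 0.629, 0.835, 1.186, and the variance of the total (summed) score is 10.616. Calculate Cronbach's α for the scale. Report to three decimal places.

Σσ²ᵢ = 1.320 + 0.794 + 0.629 + 0.835 + 1.186 = 4.764
α = (k/(k−1))·(1 − Σσ²ᵢ/σ²_total) = (5/4)·(1 − 4.764/10.616) = 0.689

α = 0.689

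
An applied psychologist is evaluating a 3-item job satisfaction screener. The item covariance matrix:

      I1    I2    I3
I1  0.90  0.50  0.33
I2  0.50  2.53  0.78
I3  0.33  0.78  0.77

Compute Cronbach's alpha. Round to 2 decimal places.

Cronbach's alpha = 0.65

ΣVar(i) = 0.90 + 2.53 + 0.77 = 4.20
Sum of the distinct covariances = 1.61
total variance = 4.20 + 2 × 1.61 = 7.42
α = (k/(k−1))·(1 − ΣVar(i)/total variance) = (3/2)·(1 − 4.20/7.42) = 0.65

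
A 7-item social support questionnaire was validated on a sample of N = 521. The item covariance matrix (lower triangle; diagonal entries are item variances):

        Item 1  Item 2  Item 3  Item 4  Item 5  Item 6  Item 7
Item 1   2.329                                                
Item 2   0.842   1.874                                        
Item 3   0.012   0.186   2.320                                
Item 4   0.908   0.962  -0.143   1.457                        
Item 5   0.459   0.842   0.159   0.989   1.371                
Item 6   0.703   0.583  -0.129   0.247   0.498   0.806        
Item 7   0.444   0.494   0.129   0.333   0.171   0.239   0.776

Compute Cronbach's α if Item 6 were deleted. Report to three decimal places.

Remaining items: Item 1, Item 2, Item 3, Item 4, Item 5, Item 7 (k = 6).
sum of item variances = 2.329 + 1.874 + 2.320 + 1.457 + 1.371 + 0.776 = 10.127
σ²_T = 10.127 + 2 × 6.787 = 23.701
α (item deleted) = (6/5)·(1 − 10.127/23.701) = 0.687

α = 0.687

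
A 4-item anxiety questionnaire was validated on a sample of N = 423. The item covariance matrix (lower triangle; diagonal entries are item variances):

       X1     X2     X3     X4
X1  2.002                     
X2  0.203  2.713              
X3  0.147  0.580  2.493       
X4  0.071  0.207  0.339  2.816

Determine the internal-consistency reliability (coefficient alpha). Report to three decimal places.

α = 0.314

Σσᵢ² = 2.002 + 2.713 + 2.493 + 2.816 = 10.024
Sum of the distinct covariances = 1.547
Var(T) = 10.024 + 2 × 1.547 = 13.118
α = (k/(k−1))·(1 − Σσᵢ²/Var(T)) = (4/3)·(1 − 10.024/13.118) = 0.314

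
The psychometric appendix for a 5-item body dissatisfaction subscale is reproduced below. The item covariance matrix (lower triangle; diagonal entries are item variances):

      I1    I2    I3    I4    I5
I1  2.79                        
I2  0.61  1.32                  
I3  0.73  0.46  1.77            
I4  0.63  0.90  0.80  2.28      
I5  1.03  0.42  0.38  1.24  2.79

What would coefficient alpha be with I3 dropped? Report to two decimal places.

coefficient alpha = 0.68

Remaining items: I1, I2, I4, I5 (k = 4).
sum of item variances = 2.79 + 1.32 + 2.28 + 2.79 = 9.18
total variance = 9.18 + 2 × 4.83 = 18.84
α (item deleted) = (4/3)·(1 − 9.18/18.84) = 0.68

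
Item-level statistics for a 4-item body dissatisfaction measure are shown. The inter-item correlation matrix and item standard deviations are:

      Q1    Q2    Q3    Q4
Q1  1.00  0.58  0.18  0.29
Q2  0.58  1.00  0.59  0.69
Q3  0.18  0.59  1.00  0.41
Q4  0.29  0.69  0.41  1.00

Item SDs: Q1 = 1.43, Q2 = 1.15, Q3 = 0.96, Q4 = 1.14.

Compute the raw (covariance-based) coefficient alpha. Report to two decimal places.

coefficient alpha = 0.76

Σσ²ᵢ = 1.43² + 1.15² + 0.96² + 1.14² = 5.5886
Covariances σ_ij = r_ij · s_i · s_j:
  σ(Q1,Q2) = 0.58 × 1.43 × 1.15 = 0.9538
  σ(Q1,Q3) = 0.18 × 1.43 × 0.96 = 0.2471
  σ(Q1,Q4) = 0.29 × 1.43 × 1.14 = 0.4728
  σ(Q2,Q3) = 0.59 × 1.15 × 0.96 = 0.6514
  σ(Q2,Q4) = 0.69 × 1.15 × 1.14 = 0.9046
  σ(Q3,Q4) = 0.41 × 0.96 × 1.14 = 0.4487
σ²_T = Σσ²ᵢ + 2·Σσ_ij = 5.5886 + 2 × 3.6784 = 12.9454
α = (4/3)·(1 − 5.5886/12.9454) = 0.76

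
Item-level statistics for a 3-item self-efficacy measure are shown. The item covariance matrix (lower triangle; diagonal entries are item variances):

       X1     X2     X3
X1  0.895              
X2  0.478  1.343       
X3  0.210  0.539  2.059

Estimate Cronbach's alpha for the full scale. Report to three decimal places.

Cronbach's alpha = 0.545

Σσ²ᵢ = 0.895 + 1.343 + 2.059 = 4.297
Sum of the distinct covariances = 1.227
σ²_T = 4.297 + 2 × 1.227 = 6.751
α = (k/(k−1))·(1 − Σσ²ᵢ/σ²_T) = (3/2)·(1 − 4.297/6.751) = 0.545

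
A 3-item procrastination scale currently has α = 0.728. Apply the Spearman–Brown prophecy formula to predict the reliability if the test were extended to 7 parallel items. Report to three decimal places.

Length factor m = 7/3 = 2.3333
α' = m·α / (1 + (m−1)·α)
   = 7/3 × 0.728 / (1 + (7/3 − 1) × 0.728)
   = 1.6987 / 1.9707 = 0.862

predicted reliability = 0.862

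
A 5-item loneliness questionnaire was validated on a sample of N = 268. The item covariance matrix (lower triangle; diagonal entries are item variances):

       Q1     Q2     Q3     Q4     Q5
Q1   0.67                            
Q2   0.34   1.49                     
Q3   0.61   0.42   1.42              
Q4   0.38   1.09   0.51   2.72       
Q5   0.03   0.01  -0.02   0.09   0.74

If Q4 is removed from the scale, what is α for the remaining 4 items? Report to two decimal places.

Remaining items: Q1, Q2, Q3, Q5 (k = 4).
sum of item variances = 0.67 + 1.49 + 1.42 + 0.74 = 4.32
total variance = 4.32 + 2 × 1.39 = 7.10
α (item deleted) = (4/3)·(1 − 4.32/7.10) = 0.52

α = 0.52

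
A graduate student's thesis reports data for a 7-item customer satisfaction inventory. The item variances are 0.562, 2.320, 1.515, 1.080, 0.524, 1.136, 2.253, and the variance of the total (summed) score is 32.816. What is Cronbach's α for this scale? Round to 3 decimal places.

α = 0.833

Σσ²ᵢ = 0.562 + 2.320 + 1.515 + 1.080 + 0.524 + 1.136 + 2.253 = 9.390
α = (k/(k−1))·(1 − Σσ²ᵢ/σ²_T) = (7/6)·(1 − 9.390/32.816) = 0.833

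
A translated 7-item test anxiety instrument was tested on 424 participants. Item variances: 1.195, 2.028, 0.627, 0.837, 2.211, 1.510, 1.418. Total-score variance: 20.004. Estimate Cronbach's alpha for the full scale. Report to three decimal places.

Σσᵢ² = 1.195 + 2.028 + 0.627 + 0.837 + 2.211 + 1.510 + 1.418 = 9.826
α = (k/(k−1))·(1 − Σσᵢ²/total variance) = (7/6)·(1 − 9.826/20.004) = 0.594

α = 0.594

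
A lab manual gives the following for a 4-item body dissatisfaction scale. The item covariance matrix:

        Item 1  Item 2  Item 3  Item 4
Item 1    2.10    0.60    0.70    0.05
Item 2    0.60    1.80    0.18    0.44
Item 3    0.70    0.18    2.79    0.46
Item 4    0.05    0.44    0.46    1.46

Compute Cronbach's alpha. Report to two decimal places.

α = 0.50

Σσᵢ² = 2.10 + 1.80 + 2.79 + 1.46 = 8.15
Σ_{i<j} σ_ij = 2.43
Var(T) = 8.15 + 2 × 2.43 = 13.01
α = (k/(k−1))·(1 − Σσᵢ²/Var(T)) = (4/3)·(1 − 8.15/13.01) = 0.50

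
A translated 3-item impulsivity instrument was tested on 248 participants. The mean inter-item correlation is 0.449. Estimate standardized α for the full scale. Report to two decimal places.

standardized α = 0.71

Standardized α = k·r̄ / (1 + (k−1)·r̄) = 3 × 0.449 / (1 + 2 × 0.449)
  = 1.3470 / 1.8980 = 0.71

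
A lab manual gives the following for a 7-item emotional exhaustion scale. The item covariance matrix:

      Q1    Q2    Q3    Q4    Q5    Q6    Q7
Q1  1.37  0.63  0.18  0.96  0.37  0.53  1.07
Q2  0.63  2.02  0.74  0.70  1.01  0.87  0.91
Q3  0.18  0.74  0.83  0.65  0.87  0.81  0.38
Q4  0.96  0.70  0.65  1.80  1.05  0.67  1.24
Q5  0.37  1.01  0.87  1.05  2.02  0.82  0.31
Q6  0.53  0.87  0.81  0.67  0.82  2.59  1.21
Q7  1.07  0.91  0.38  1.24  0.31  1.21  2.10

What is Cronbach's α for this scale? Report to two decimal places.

α = 0.83

Σσ²ᵢ = 1.37 + 2.02 + 0.83 + 1.80 + 2.02 + 2.59 + 2.10 = 12.73
Σ_{i<j} σ_ij = 15.98
Var(T) = 12.73 + 2 × 15.98 = 44.69
α = (k/(k−1))·(1 − Σσ²ᵢ/Var(T)) = (7/6)·(1 − 12.73/44.69) = 0.83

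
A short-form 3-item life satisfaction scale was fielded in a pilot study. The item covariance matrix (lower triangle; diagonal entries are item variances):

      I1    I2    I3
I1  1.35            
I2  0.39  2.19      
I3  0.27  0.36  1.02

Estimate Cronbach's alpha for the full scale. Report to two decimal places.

sum of item variances = 1.35 + 2.19 + 1.02 = 4.56
Σ_{i<j} σ_ij = 1.02
total variance = 4.56 + 2 × 1.02 = 6.60
α = (k/(k−1))·(1 − sum of item variances/total variance) = (3/2)·(1 − 4.56/6.60) = 0.46

α = 0.46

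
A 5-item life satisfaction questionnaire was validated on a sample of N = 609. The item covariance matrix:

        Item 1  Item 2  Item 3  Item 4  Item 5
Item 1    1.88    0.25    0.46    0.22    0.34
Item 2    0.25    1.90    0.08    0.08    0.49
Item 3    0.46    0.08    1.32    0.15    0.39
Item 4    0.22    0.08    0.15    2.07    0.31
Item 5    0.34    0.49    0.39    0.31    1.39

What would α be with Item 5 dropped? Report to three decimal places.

α = 0.343

Remaining items: Item 1, Item 2, Item 3, Item 4 (k = 4).
sum of item variances = 1.88 + 1.90 + 1.32 + 2.07 = 7.17
σ²_T = 7.17 + 2 × 1.24 = 9.65
α (item deleted) = (4/3)·(1 − 7.17/9.65) = 0.343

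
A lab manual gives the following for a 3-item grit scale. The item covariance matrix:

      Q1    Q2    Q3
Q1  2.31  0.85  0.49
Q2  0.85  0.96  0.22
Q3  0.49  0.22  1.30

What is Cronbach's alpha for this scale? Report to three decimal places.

sum of item variances = 2.31 + 0.96 + 1.30 = 4.57
Sum of the distinct covariances = 1.56
σ²_T = 4.57 + 2 × 1.56 = 7.69
α = (k/(k−1))·(1 − sum of item variances/σ²_T) = (3/2)·(1 − 4.57/7.69) = 0.609

Cronbach's alpha = 0.609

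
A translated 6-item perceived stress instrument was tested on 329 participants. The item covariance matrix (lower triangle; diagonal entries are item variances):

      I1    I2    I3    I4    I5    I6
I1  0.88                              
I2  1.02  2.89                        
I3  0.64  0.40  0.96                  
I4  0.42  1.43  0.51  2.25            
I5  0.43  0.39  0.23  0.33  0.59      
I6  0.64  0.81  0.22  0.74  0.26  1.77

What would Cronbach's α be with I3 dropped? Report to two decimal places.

Remaining items: I1, I2, I4, I5, I6 (k = 5).
Σσ²ᵢ = 0.88 + 2.89 + 2.25 + 0.59 + 1.77 = 8.38
total variance = 8.38 + 2 × 6.47 = 21.32
α (item deleted) = (5/4)·(1 − 8.38/21.32) = 0.76

Cronbach's α = 0.76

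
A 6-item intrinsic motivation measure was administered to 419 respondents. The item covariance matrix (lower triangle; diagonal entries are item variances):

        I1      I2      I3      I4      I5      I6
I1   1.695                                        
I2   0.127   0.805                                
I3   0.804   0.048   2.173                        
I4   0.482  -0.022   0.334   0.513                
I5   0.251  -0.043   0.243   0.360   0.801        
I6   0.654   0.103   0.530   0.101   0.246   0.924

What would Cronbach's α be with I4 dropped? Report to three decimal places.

Remaining items: I1, I2, I3, I5, I6 (k = 5).
Σσᵢ² = 1.695 + 0.805 + 2.173 + 0.801 + 0.924 = 6.398
σ²_T = 6.398 + 2 × 2.963 = 12.324
α (item deleted) = (5/4)·(1 − 6.398/12.324) = 0.601

α = 0.601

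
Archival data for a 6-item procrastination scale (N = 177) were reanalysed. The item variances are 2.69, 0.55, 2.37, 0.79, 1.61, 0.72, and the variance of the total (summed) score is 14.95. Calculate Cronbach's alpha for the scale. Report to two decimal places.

α = 0.50

Σσ²ᵢ = 2.69 + 0.55 + 2.37 + 0.79 + 1.61 + 0.72 = 8.73
α = (k/(k−1))·(1 − Σσ²ᵢ/σ²_total) = (6/5)·(1 − 8.73/14.95) = 0.50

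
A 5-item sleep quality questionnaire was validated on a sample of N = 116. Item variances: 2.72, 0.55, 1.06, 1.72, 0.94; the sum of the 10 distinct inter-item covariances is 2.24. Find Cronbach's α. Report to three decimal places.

α = 0.488

ΣVar(i) = 2.72 + 0.55 + 1.06 + 1.72 + 0.94 = 6.99
Sum of distinct covariances = 2.24
total variance = ΣVar(i) + 2·Σcov = 6.99 + 2 × 2.24 = 11.47
α = (5/4)·(1 − 6.99/11.47) = 0.488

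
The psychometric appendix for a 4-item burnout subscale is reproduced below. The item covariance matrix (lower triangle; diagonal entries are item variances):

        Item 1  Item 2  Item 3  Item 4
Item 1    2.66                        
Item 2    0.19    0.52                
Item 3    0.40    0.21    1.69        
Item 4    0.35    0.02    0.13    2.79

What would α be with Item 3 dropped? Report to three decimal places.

α = 0.237

Remaining items: Item 1, Item 2, Item 4 (k = 3).
ΣVar(i) = 2.66 + 0.52 + 2.79 = 5.97
σ²_total = 5.97 + 2 × 0.56 = 7.09
α (item deleted) = (3/2)·(1 − 5.97/7.09) = 0.237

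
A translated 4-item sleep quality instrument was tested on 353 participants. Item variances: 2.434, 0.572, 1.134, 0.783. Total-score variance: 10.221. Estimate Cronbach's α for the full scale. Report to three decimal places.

Σσ²ᵢ = 2.434 + 0.572 + 1.134 + 0.783 = 4.923
α = (k/(k−1))·(1 − Σσ²ᵢ/Var(T)) = (4/3)·(1 − 4.923/10.221) = 0.691

α = 0.691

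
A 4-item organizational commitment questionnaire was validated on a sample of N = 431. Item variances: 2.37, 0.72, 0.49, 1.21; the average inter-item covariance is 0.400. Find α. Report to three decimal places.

Σσᵢ² = 2.37 + 0.72 + 0.49 + 1.21 = 4.79
Sum of the 6 distinct covariances = 6 × 0.400 = 2.400
σ²_T = Σσᵢ² + 2·Σcov = 4.79 + 2 × 2.400 = 9.590
α = (4/3)·(1 − 4.79/9.590) = 0.667

α = 0.667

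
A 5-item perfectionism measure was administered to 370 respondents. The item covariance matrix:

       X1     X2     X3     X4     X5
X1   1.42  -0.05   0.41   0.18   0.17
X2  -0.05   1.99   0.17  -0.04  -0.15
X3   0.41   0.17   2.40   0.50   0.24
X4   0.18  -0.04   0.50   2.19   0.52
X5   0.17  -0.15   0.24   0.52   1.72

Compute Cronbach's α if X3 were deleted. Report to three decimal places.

Remaining items: X1, X2, X4, X5 (k = 4).
sum of item variances = 1.42 + 1.99 + 2.19 + 1.72 = 7.32
Var(T) = 7.32 + 2 × 0.63 = 8.58
α (item deleted) = (4/3)·(1 − 7.32/8.58) = 0.196

α = 0.196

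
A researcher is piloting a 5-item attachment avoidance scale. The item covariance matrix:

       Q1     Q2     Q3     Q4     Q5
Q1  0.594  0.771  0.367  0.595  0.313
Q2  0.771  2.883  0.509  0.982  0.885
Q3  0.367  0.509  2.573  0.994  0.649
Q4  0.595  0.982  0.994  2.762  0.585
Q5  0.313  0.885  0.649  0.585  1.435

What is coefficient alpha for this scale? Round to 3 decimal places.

Σσᵢ² = 0.594 + 2.883 + 2.573 + 2.762 + 1.435 = 10.247
Sum of the distinct covariances = 6.650
σ²_T = 10.247 + 2 × 6.650 = 23.547
α = (k/(k−1))·(1 − Σσᵢ²/σ²_T) = (5/4)·(1 − 10.247/23.547) = 0.706

α = 0.706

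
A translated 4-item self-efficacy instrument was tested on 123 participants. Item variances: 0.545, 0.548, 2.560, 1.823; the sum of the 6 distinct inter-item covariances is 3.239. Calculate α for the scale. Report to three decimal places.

ΣVar(i) = 0.545 + 0.548 + 2.560 + 1.823 = 5.476
Sum of distinct covariances = 3.239
σ²_total = ΣVar(i) + 2·Σcov = 5.476 + 2 × 3.239 = 11.954
α = (4/3)·(1 − 5.476/11.954) = 0.723

α = 0.723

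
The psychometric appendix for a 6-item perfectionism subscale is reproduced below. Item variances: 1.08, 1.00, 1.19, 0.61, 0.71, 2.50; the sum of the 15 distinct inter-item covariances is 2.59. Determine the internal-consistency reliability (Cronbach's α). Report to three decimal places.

Σσᵢ² = 1.08 + 1.00 + 1.19 + 0.61 + 0.71 + 2.50 = 7.09
Sum of distinct covariances = 2.59
σ²_T = Σσᵢ² + 2·Σcov = 7.09 + 2 × 2.59 = 12.27
α = (6/5)·(1 − 7.09/12.27) = 0.507

Cronbach's α = 0.507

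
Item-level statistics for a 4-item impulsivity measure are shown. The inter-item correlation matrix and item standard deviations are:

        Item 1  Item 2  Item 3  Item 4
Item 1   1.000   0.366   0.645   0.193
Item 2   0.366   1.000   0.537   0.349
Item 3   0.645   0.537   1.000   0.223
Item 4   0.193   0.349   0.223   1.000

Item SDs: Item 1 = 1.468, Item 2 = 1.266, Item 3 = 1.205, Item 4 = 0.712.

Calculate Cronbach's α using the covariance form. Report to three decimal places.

α = 0.719

Σσ²ᵢ = 1.468² + 1.266² + 1.205² + 0.712² = 5.7167
Covariances σ_ij = r_ij · s_i · s_j:
  σ(Item 1,Item 2) = 0.366 × 1.468 × 1.266 = 0.6802
  σ(Item 1,Item 3) = 0.645 × 1.468 × 1.205 = 1.1410
  σ(Item 1,Item 4) = 0.193 × 1.468 × 0.712 = 0.2017
  σ(Item 2,Item 3) = 0.537 × 1.266 × 1.205 = 0.8192
  σ(Item 2,Item 4) = 0.349 × 1.266 × 0.712 = 0.3146
  σ(Item 3,Item 4) = 0.223 × 1.205 × 0.712 = 0.1913
σ²_T = Σσ²ᵢ + 2·Σσ_ij = 5.7167 + 2 × 3.3480 = 12.4127
α = (4/3)·(1 − 5.7167/12.4127) = 0.719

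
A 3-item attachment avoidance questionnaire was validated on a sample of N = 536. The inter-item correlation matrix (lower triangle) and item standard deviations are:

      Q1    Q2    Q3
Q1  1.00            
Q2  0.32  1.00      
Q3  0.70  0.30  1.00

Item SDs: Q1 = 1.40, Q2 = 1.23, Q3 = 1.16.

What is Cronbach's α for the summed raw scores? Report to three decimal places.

Σσ²ᵢ = 1.40² + 1.23² + 1.16² = 4.8185
Covariances σ_ij = r_ij · s_i · s_j:
  σ(Q1,Q2) = 0.32 × 1.40 × 1.23 = 0.5510
  σ(Q1,Q3) = 0.70 × 1.40 × 1.16 = 1.1368
  σ(Q2,Q3) = 0.30 × 1.23 × 1.16 = 0.4280
σ²_T = Σσ²ᵢ + 2·Σσ_ij = 4.8185 + 2 × 2.1158 = 9.0501
α = (3/2)·(1 − 4.8185/9.0501) = 0.701

α = 0.701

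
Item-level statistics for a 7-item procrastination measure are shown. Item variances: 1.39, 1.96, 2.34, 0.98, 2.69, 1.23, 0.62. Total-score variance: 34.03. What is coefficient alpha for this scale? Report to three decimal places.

sum of item variances = 1.39 + 1.96 + 2.34 + 0.98 + 2.69 + 1.23 + 0.62 = 11.21
α = (k/(k−1))·(1 − sum of item variances/σ²_total) = (7/6)·(1 − 11.21/34.03) = 0.782

coefficient alpha = 0.782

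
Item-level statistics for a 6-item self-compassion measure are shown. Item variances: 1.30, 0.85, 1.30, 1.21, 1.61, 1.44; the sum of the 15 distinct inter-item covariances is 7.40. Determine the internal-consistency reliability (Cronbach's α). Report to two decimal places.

α = 0.79

ΣVar(i) = 1.30 + 0.85 + 1.30 + 1.21 + 1.61 + 1.44 = 7.71
Sum of distinct covariances = 7.40
Var(T) = ΣVar(i) + 2·Σcov = 7.71 + 2 × 7.40 = 22.51
α = (6/5)·(1 − 7.71/22.51) = 0.79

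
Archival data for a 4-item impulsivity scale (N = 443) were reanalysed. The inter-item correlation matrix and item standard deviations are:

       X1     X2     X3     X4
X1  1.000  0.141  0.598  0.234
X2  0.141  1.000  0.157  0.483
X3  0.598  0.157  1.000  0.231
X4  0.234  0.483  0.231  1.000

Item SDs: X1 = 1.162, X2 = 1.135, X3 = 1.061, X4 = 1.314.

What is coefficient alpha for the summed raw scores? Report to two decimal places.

coefficient alpha = 0.64

Σσ²ᵢ = 1.162² + 1.135² + 1.061² + 1.314² = 5.4908
Covariances σ_ij = r_ij · s_i · s_j:
  σ(X1,X2) = 0.141 × 1.162 × 1.135 = 0.1860
  σ(X1,X3) = 0.598 × 1.162 × 1.061 = 0.7373
  σ(X1,X4) = 0.234 × 1.162 × 1.314 = 0.3573
  σ(X2,X3) = 0.157 × 1.135 × 1.061 = 0.1891
  σ(X2,X4) = 0.483 × 1.135 × 1.314 = 0.7203
  σ(X3,X4) = 0.231 × 1.061 × 1.314 = 0.3220
σ²_T = Σσ²ᵢ + 2·Σσ_ij = 5.4908 + 2 × 2.5120 = 10.5148
α = (4/3)·(1 − 5.4908/10.5148) = 0.64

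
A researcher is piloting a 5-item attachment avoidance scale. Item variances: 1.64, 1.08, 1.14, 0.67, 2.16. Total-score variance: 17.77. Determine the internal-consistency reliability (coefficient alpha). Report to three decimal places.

α = 0.779

Σσ²ᵢ = 1.64 + 1.08 + 1.14 + 0.67 + 2.16 = 6.69
α = (k/(k−1))·(1 − Σσ²ᵢ/Var(T)) = (5/4)·(1 − 6.69/17.77) = 0.779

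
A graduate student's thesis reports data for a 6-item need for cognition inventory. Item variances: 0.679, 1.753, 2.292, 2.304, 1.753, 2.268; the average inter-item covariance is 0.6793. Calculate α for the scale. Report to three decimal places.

α = 0.778

ΣVar(i) = 0.679 + 1.753 + 2.292 + 2.304 + 1.753 + 2.268 = 11.049
Sum of the 15 distinct covariances = 15 × 0.6793 = 10.1895
σ²_total = ΣVar(i) + 2·Σcov = 11.049 + 2 × 10.1895 = 31.4280
α = (6/5)·(1 − 11.049/31.4280) = 0.778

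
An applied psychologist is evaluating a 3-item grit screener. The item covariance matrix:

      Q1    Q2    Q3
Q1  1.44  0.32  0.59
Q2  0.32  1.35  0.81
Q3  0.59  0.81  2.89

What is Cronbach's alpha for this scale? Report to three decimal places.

Cronbach's alpha = 0.566

sum of item variances = 1.44 + 1.35 + 2.89 = 5.68
Sum of off-diagonal covariances = 1.72
Var(T) = 5.68 + 2 × 1.72 = 9.12
α = (k/(k−1))·(1 − sum of item variances/Var(T)) = (3/2)·(1 − 5.68/9.12) = 0.566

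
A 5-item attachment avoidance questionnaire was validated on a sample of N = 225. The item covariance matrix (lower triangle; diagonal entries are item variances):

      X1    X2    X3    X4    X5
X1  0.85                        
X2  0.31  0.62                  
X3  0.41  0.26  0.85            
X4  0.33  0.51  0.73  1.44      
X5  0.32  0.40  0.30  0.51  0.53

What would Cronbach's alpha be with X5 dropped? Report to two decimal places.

Remaining items: X1, X2, X3, X4 (k = 4).
Σσᵢ² = 0.85 + 0.62 + 0.85 + 1.44 = 3.76
σ²_total = 3.76 + 2 × 2.55 = 8.86
α (item deleted) = (4/3)·(1 − 3.76/8.86) = 0.77

Cronbach's alpha = 0.77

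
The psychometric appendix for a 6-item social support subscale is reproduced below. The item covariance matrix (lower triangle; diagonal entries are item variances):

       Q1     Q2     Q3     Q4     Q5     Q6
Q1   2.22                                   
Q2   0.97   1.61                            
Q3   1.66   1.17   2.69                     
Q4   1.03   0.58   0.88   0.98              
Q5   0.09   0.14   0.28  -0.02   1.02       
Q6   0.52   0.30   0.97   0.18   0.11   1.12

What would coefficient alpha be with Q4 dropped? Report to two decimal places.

Remaining items: Q1, Q2, Q3, Q5, Q6 (k = 5).
Σσᵢ² = 2.22 + 1.61 + 2.69 + 1.02 + 1.12 = 8.66
Var(T) = 8.66 + 2 × 6.21 = 21.08
α (item deleted) = (5/4)·(1 − 8.66/21.08) = 0.74

coefficient alpha = 0.74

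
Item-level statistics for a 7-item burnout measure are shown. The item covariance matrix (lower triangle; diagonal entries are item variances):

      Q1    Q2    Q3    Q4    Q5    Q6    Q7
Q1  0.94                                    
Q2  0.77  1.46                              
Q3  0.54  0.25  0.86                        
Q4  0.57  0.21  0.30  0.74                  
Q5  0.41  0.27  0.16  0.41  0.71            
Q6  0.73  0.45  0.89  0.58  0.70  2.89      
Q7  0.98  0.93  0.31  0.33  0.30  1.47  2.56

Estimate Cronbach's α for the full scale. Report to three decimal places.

sum of item variances = 0.94 + 1.46 + 0.86 + 0.74 + 0.71 + 2.89 + 2.56 = 10.16
Σ_{i<j} σ_ij = 11.56
σ²_total = 10.16 + 2 × 11.56 = 33.28
α = (k/(k−1))·(1 − sum of item variances/σ²_total) = (7/6)·(1 − 10.16/33.28) = 0.810

Cronbach's α = 0.810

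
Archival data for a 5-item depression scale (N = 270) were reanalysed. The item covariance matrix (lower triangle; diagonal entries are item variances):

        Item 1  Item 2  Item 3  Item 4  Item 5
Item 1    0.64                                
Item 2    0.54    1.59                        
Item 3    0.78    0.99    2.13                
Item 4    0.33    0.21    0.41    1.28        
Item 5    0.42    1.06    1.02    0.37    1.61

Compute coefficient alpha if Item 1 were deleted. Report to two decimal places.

α = 0.74

Remaining items: Item 2, Item 3, Item 4, Item 5 (k = 4).
Σσᵢ² = 1.59 + 2.13 + 1.28 + 1.61 = 6.61
Var(T) = 6.61 + 2 × 4.06 = 14.73
α (item deleted) = (4/3)·(1 − 6.61/14.73) = 0.74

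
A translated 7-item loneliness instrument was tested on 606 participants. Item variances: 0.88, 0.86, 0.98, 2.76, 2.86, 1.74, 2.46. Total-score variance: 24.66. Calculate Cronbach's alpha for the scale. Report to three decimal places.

Σσᵢ² = 0.88 + 0.86 + 0.98 + 2.76 + 2.86 + 1.74 + 2.46 = 12.54
α = (k/(k−1))·(1 − Σσᵢ²/Var(T)) = (7/6)·(1 − 12.54/24.66) = 0.573

α = 0.573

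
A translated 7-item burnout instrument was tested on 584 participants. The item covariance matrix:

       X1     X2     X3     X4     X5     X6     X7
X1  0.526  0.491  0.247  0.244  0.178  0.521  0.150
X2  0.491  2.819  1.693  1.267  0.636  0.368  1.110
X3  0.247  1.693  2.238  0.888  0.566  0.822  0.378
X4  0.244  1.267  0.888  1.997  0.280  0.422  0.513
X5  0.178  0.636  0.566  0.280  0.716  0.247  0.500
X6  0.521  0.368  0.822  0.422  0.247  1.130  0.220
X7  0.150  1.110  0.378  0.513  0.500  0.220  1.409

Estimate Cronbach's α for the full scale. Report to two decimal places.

ΣVar(i) = 0.526 + 2.819 + 2.238 + 1.997 + 0.716 + 1.130 + 1.409 = 10.835
Sum of off-diagonal covariances = 11.741
σ²_T = 10.835 + 2 × 11.741 = 34.317
α = (k/(k−1))·(1 − ΣVar(i)/σ²_T) = (7/6)·(1 − 10.835/34.317) = 0.80

Cronbach's α = 0.80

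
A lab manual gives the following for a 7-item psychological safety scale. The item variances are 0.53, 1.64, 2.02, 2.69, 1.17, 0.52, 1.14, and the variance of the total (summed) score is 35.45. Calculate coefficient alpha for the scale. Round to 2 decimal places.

sum of item variances = 0.53 + 1.64 + 2.02 + 2.69 + 1.17 + 0.52 + 1.14 = 9.71
α = (k/(k−1))·(1 − sum of item variances/Var(T)) = (7/6)·(1 − 9.71/35.45) = 0.85

coefficient alpha = 0.85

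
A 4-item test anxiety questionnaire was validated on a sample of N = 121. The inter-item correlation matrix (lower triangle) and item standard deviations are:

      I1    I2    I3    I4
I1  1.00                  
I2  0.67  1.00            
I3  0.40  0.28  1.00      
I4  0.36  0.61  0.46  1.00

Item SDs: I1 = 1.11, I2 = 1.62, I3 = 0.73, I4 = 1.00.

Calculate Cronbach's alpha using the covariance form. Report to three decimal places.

Σσ²ᵢ = 1.11² + 1.62² + 0.73² + 1.00² = 5.3894
Covariances σ_ij = r_ij · s_i · s_j:
  σ(I1,I2) = 0.67 × 1.11 × 1.62 = 1.2048
  σ(I1,I3) = 0.40 × 1.11 × 0.73 = 0.3241
  σ(I1,I4) = 0.36 × 1.11 × 1.00 = 0.3996
  σ(I2,I3) = 0.28 × 1.62 × 0.73 = 0.3311
  σ(I2,I4) = 0.61 × 1.62 × 1.00 = 0.9882
  σ(I3,I4) = 0.46 × 0.73 × 1.00 = 0.3358
σ²_T = Σσ²ᵢ + 2·Σσ_ij = 5.3894 + 2 × 3.5836 = 12.5566
α = (4/3)·(1 − 5.3894/12.5566) = 0.761

Cronbach's alpha = 0.761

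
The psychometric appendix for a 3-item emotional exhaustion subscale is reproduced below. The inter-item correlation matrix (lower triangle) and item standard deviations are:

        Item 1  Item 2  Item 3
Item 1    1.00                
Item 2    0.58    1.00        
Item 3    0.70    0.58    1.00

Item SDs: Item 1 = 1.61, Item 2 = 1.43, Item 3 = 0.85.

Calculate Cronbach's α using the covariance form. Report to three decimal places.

Σσ²ᵢ = 1.61² + 1.43² + 0.85² = 5.3595
Covariances σ_ij = r_ij · s_i · s_j:
  σ(Item 1,Item 2) = 0.58 × 1.61 × 1.43 = 1.3353
  σ(Item 1,Item 3) = 0.70 × 1.61 × 0.85 = 0.9579
  σ(Item 2,Item 3) = 0.58 × 1.43 × 0.85 = 0.7050
σ²_T = Σσ²ᵢ + 2·Σσ_ij = 5.3595 + 2 × 2.9982 = 11.3559
α = (3/2)·(1 − 5.3595/11.3559) = 0.792

α = 0.792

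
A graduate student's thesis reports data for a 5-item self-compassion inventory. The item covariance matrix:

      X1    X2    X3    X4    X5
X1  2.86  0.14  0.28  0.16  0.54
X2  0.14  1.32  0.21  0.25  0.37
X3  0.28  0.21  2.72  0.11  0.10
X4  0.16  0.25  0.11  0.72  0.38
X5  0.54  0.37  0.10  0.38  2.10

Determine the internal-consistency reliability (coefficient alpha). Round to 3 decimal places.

coefficient alpha = 0.429

Σσ²ᵢ = 2.86 + 1.32 + 2.72 + 0.72 + 2.10 = 9.72
Σ_{i<j} σ_ij = 2.54
σ²_total = 9.72 + 2 × 2.54 = 14.80
α = (k/(k−1))·(1 − Σσ²ᵢ/σ²_total) = (5/4)·(1 − 9.72/14.80) = 0.429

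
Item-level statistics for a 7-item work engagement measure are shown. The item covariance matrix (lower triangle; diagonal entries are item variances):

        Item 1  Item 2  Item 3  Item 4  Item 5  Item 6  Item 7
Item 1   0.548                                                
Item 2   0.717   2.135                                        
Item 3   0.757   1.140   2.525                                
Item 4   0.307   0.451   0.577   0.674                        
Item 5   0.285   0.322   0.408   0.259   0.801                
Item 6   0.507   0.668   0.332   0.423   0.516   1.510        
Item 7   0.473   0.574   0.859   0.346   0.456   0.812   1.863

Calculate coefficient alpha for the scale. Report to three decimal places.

α = 0.805

sum of item variances = 0.548 + 2.135 + 2.525 + 0.674 + 0.801 + 1.510 + 1.863 = 10.056
Sum of off-diagonal covariances = 11.189
Var(T) = 10.056 + 2 × 11.189 = 32.434
α = (k/(k−1))·(1 − sum of item variances/Var(T)) = (7/6)·(1 − 10.056/32.434) = 0.805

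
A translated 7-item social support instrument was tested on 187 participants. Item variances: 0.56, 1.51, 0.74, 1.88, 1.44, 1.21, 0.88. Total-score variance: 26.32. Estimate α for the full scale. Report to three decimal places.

α = 0.802

Σσ²ᵢ = 0.56 + 1.51 + 0.74 + 1.88 + 1.44 + 1.21 + 0.88 = 8.22
α = (k/(k−1))·(1 − Σσ²ᵢ/σ²_total) = (7/6)·(1 − 8.22/26.32) = 0.802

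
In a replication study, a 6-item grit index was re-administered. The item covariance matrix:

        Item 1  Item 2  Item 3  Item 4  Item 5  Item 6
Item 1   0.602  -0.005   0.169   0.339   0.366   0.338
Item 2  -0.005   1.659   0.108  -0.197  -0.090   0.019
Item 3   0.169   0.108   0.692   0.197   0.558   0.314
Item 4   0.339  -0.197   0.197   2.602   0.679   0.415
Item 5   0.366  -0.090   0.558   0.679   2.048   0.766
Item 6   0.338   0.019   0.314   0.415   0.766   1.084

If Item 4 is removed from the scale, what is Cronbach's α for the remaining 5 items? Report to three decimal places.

Remaining items: Item 1, Item 2, Item 3, Item 5, Item 6 (k = 5).
Σσᵢ² = 0.602 + 1.659 + 0.692 + 2.048 + 1.084 = 6.085
σ²_T = 6.085 + 2 × 2.543 = 11.171
α (item deleted) = (5/4)·(1 − 6.085/11.171) = 0.569

Cronbach's α = 0.569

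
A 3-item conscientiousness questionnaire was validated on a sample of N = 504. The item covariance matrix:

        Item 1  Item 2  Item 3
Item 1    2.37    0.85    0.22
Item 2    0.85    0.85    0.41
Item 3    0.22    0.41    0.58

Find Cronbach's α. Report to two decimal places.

sum of item variances = 2.37 + 0.85 + 0.58 = 3.80
Sum of the distinct covariances = 1.48
σ²_total = 3.80 + 2 × 1.48 = 6.76
α = (k/(k−1))·(1 − sum of item variances/σ²_total) = (3/2)·(1 − 3.80/6.76) = 0.66

α = 0.66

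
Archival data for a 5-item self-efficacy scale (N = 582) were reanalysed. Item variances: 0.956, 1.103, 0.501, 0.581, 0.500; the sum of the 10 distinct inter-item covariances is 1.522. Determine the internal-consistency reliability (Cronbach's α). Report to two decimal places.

Σσᵢ² = 0.956 + 1.103 + 0.501 + 0.581 + 0.500 = 3.641
Sum of distinct covariances = 1.522
Var(T) = Σσᵢ² + 2·Σcov = 3.641 + 2 × 1.522 = 6.685
α = (5/4)·(1 − 3.641/6.685) = 0.57

α = 0.57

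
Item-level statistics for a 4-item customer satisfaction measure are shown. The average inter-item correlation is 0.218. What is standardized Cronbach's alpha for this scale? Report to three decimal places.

standardized Cronbach's alpha = 0.527

Standardized α = k·r̄ / (1 + (k−1)·r̄) = 4 × 0.218 / (1 + 3 × 0.218)
  = 0.8720 / 1.6540 = 0.527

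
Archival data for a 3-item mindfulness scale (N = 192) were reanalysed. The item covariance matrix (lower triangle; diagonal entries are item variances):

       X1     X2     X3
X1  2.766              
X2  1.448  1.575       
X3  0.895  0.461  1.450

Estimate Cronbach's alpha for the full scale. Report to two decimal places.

Cronbach's alpha = 0.74

ΣVar(i) = 2.766 + 1.575 + 1.450 = 5.791
Sum of off-diagonal covariances = 2.804
σ²_total = 5.791 + 2 × 2.804 = 11.399
α = (k/(k−1))·(1 − ΣVar(i)/σ²_total) = (3/2)·(1 − 5.791/11.399) = 0.74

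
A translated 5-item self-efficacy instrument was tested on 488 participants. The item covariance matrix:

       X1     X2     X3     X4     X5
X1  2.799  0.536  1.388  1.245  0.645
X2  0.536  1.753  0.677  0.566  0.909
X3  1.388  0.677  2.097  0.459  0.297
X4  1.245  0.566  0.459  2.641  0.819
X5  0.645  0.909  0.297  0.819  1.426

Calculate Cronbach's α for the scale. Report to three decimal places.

sum of item variances = 2.799 + 1.753 + 2.097 + 2.641 + 1.426 = 10.716
Sum of off-diagonal covariances = 7.541
total variance = 10.716 + 2 × 7.541 = 25.798
α = (k/(k−1))·(1 − sum of item variances/total variance) = (5/4)·(1 − 10.716/25.798) = 0.731

α = 0.731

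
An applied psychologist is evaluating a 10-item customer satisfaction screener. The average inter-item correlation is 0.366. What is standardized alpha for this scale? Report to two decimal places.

α = 0.85

Standardized α = k·r̄ / (1 + (k−1)·r̄) = 10 × 0.366 / (1 + 9 × 0.366)
  = 3.6600 / 4.2940 = 0.85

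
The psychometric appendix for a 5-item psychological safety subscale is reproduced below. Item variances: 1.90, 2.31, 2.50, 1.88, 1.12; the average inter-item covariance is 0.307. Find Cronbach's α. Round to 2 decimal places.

Σσ²ᵢ = 1.90 + 2.31 + 2.50 + 1.88 + 1.12 = 9.71
Sum of the 10 distinct covariances = 10 × 0.307 = 3.070
Var(T) = Σσ²ᵢ + 2·Σcov = 9.71 + 2 × 3.070 = 15.850
α = (5/4)·(1 − 9.71/15.850) = 0.48

Cronbach's α = 0.48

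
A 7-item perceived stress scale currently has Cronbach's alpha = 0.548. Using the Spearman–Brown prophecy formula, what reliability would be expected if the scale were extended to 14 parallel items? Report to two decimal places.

Length factor m = 14/7 = 2.0000
α' = m·α / (1 + (m−1)·α)
   = 14/7 × 0.548 / (1 + (14/7 − 1) × 0.548)
   = 1.0960 / 1.5480 = 0.71

predicted reliability = 0.71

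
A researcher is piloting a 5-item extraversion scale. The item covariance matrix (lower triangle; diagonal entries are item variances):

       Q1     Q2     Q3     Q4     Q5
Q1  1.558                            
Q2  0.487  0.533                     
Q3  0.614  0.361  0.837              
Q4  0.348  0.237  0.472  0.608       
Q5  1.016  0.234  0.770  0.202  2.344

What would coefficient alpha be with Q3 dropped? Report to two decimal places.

Remaining items: Q1, Q2, Q4, Q5 (k = 4).
ΣVar(i) = 1.558 + 0.533 + 0.608 + 2.344 = 5.043
total variance = 5.043 + 2 × 2.524 = 10.091
α (item deleted) = (4/3)·(1 − 5.043/10.091) = 0.67

α = 0.67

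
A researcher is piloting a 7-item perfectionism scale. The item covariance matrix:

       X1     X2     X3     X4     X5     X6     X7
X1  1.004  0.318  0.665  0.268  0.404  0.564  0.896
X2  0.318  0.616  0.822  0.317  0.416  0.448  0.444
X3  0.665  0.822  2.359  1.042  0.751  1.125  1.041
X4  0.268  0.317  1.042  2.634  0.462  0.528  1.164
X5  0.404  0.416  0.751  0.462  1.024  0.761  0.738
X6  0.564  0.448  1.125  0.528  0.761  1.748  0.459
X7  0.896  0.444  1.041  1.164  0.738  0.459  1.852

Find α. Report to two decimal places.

Σσᵢ² = 1.004 + 0.616 + 2.359 + 2.634 + 1.024 + 1.748 + 1.852 = 11.237
Σ_{i<j} σ_ij = 13.633
σ²_total = 11.237 + 2 × 13.633 = 38.503
α = (k/(k−1))·(1 − Σσᵢ²/σ²_total) = (7/6)·(1 − 11.237/38.503) = 0.83

α = 0.83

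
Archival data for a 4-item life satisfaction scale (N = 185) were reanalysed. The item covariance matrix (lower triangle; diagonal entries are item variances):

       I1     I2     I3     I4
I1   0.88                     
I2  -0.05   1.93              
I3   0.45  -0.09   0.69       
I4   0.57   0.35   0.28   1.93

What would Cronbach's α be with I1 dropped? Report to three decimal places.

Cronbach's α = 0.288

Remaining items: I2, I3, I4 (k = 3).
Σσᵢ² = 1.93 + 0.69 + 1.93 = 4.55
σ²_T = 4.55 + 2 × 0.54 = 5.63
α (item deleted) = (3/2)·(1 − 4.55/5.63) = 0.288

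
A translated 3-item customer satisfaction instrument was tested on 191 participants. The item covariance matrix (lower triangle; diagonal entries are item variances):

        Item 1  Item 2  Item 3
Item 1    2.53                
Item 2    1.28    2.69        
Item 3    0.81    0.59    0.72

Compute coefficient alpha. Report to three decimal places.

sum of item variances = 2.53 + 2.69 + 0.72 = 5.94
Sum of off-diagonal covariances = 2.68
σ²_T = 5.94 + 2 × 2.68 = 11.30
α = (k/(k−1))·(1 − sum of item variances/σ²_T) = (3/2)·(1 − 5.94/11.30) = 0.712

α = 0.712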